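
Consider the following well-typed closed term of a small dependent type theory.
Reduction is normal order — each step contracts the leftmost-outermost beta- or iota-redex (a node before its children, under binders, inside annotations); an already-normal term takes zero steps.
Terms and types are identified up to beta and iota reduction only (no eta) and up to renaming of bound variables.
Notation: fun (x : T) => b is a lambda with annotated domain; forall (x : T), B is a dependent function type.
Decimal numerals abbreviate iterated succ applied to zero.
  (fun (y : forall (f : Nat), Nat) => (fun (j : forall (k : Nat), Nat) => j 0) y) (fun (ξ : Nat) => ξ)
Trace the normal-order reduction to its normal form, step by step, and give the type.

reduction (normal order):
  (fun (y : forall (f : Nat), Nat) => (fun (j : forall (k : Nat), Nat) => j 0) y) (fun (ξ : Nat) => ξ)
  ~> (fun (y : forall (f : Nat), Nat) => y 0) (fun (j : Nat) => j)
  ~> (fun (y : Nat) => y) 0
  ~> 0
inferred type:
  Nat


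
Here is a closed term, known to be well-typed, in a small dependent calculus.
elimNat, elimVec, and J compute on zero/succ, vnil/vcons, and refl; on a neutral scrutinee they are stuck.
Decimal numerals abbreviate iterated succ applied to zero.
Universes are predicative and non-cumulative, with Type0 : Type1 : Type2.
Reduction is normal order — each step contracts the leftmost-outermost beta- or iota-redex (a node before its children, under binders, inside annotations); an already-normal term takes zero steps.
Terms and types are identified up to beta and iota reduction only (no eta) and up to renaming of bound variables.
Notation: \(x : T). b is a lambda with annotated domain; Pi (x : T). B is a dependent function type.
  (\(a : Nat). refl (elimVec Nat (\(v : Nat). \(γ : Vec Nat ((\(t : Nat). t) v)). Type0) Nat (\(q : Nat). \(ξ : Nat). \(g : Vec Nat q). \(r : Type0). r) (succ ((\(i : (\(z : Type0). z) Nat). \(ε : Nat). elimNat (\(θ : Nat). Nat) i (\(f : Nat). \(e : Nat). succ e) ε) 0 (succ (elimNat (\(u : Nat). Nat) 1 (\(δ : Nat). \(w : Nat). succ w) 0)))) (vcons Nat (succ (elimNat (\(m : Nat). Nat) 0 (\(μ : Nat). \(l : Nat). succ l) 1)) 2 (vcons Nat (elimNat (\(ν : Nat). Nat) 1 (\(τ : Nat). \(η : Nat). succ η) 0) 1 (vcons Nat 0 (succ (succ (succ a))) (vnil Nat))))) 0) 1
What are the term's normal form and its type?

normal form:
  refl Nat 0
the term's type:
  Eq Nat 0 0
observation: contracting a beta-redex first, the term normalizes in 17 steps.


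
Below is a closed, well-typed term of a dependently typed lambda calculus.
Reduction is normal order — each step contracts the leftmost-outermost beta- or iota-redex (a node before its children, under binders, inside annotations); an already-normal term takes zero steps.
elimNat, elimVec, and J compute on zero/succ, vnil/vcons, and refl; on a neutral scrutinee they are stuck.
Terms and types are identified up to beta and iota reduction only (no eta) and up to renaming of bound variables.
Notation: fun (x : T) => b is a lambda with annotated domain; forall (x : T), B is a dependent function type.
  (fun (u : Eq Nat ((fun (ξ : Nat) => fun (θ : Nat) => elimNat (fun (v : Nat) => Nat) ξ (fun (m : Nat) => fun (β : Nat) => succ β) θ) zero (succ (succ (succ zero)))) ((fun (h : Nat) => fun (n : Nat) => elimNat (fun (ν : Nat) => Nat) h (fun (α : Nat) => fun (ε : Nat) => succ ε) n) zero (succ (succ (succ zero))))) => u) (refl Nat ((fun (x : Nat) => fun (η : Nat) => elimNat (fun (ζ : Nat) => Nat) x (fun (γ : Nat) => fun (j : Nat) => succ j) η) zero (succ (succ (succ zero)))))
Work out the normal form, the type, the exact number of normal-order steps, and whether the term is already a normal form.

normal form:
  refl Nat (succ (succ (succ zero)))
type:
  Eq Nat (succ (succ (succ zero))) (succ (succ (succ zero)))
reduction steps (normal order): 13
started in normal form: no
first redex: a beta-redex


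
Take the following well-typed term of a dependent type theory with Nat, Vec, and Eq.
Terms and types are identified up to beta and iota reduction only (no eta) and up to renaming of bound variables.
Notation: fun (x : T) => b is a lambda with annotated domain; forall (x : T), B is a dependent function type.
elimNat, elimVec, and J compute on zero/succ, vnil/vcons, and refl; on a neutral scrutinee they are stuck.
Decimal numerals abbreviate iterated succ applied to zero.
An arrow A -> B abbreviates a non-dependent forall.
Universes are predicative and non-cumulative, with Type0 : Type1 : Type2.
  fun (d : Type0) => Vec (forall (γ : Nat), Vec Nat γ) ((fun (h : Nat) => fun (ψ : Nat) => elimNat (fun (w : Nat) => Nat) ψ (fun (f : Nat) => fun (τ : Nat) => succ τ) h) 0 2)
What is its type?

inferred type:
  Type0 -> Type0


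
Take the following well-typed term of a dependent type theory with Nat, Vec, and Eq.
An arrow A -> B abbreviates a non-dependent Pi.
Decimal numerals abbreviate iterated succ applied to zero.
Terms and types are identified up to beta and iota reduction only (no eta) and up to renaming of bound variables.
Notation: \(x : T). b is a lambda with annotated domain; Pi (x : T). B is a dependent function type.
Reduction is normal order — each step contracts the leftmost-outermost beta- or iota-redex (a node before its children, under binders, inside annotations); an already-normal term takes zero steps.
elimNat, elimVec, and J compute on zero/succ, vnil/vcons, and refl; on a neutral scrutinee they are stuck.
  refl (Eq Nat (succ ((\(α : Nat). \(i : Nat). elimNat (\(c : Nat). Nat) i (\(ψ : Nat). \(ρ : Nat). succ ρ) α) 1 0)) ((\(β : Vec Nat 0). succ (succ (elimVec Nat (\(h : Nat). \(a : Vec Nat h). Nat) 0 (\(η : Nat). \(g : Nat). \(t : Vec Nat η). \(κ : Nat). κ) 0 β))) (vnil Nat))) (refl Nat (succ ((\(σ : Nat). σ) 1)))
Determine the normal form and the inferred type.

reduced normal form:
  refl (Eq Nat 2 2) (refl Nat 2)
the term's type:
  Eq (Eq Nat 2 2) (refl Nat 2) (refl Nat 2)


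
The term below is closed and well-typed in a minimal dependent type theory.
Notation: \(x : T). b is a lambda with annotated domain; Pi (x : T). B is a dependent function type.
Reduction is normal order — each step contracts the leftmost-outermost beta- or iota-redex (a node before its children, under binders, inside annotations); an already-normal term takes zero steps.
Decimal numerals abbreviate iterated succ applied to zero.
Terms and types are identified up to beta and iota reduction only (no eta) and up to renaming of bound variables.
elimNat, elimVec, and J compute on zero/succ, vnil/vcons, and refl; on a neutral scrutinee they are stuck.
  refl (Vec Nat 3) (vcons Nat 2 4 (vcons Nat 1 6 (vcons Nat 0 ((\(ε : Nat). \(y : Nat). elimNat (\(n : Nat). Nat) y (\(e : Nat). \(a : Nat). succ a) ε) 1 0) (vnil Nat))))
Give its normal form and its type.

normal form:
  refl (Vec Nat 3) (vcons Nat 2 4 (vcons Nat 1 6 (vcons Nat 0 1 (vnil Nat))))
inferred type:
  Eq (Vec Nat 3) (vcons Nat 2 4 (vcons Nat 1 6 (vcons Nat 0 1 (vnil Nat)))) (vcons Nat 2 4 (vcons Nat 1 6 (vcons Nat 0 1 (vnil Nat))))


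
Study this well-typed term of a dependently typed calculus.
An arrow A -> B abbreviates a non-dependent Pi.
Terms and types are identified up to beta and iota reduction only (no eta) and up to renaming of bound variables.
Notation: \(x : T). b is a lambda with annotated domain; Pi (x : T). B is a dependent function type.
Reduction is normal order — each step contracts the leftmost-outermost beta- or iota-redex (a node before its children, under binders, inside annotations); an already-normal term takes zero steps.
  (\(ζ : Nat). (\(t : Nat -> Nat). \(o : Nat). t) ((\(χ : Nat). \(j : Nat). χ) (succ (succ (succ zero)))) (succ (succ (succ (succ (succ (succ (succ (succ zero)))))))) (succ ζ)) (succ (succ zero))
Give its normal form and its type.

resulting normal form:
  succ (succ (succ zero))
type:
  Nat


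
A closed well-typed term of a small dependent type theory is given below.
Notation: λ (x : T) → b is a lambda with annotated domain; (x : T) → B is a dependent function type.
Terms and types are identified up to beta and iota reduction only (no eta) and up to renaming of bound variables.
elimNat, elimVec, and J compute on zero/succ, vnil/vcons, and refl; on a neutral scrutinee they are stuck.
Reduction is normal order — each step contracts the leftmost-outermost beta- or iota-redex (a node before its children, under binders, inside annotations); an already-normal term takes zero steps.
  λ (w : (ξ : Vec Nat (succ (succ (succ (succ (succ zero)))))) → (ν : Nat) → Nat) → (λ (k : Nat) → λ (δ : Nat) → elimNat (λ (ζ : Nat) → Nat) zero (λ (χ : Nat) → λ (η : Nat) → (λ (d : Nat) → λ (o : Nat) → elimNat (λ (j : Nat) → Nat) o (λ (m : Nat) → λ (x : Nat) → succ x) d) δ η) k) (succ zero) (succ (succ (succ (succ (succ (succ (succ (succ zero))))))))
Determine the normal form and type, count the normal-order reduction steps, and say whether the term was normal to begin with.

normal form:
  λ (w : (ξ : Vec Nat (succ (succ (succ (succ (succ zero)))))) → (ν : Nat) → Nat) → succ (succ (succ (succ (succ (succ (succ (succ zero)))))))
the term's type:
  (w : (ξ : Vec Nat (succ (succ (succ (succ (succ zero)))))) → (ν : Nat) → Nat) → Nat
reduction steps (normal order): 33
already normal: no
first contracted redex: a beta-redex


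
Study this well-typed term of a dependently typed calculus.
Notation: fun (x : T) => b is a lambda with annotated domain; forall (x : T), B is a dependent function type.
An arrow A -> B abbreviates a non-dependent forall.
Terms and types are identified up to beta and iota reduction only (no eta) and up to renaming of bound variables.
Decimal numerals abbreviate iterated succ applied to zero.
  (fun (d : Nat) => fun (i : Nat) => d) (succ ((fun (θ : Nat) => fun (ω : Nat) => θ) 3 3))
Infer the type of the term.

the term's type:
  Nat -> Nat


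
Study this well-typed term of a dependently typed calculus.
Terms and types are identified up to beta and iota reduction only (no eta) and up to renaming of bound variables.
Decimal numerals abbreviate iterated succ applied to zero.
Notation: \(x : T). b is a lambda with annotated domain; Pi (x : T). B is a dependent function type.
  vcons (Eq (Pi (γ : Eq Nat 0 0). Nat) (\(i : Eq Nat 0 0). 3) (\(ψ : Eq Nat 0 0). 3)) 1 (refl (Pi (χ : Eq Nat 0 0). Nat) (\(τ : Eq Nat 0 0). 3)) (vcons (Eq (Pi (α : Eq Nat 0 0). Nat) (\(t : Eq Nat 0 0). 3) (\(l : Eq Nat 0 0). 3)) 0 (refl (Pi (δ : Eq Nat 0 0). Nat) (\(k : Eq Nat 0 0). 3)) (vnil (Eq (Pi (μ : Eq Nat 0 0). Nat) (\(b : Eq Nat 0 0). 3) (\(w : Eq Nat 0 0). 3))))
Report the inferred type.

the term's type:
  Vec (Eq (Pi (γ : Eq Nat 0 0). Nat) (\(i : Eq Nat 0 0). 3) (\(ψ : Eq Nat 0 0). 3)) 2


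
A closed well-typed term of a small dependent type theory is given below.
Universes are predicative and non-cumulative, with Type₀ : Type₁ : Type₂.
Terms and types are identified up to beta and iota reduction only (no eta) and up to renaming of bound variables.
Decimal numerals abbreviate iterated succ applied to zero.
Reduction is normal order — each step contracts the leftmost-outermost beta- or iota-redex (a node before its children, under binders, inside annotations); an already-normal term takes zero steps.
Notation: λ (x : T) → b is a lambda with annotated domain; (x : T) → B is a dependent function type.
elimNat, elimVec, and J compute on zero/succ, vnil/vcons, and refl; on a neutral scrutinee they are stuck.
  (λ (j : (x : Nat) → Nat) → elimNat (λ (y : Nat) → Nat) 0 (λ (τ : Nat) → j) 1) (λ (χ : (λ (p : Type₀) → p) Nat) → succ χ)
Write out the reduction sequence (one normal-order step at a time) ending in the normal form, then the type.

normal-order reduction:
  (λ (j : (x : Nat) → Nat) → elimNat (λ (y : Nat) → Nat) 0 (λ (τ : Nat) → j) 1) (λ (χ : (λ (p : Type₀) → p) Nat) → succ χ)
  ~> elimNat (λ (j : Nat) → Nat) 0 (λ (x : Nat) → λ (y : (λ (τ : Type₀) → τ) Nat) → succ y) 1
  ~> (λ (j : Nat) → λ (x : (λ (y : Type₀) → y) Nat) → succ x) 0 (elimNat (λ (τ : Nat) → Nat) 0 (λ (χ : Nat) → λ (p : (λ (ψ : Type₀) → ψ) Nat) → succ p) 0)
  ~> (λ (j : (λ (x : Type₀) → x) Nat) → succ j) (elimNat (λ (y : Nat) → Nat) 0 (λ (τ : Nat) → λ (χ : (λ (p : Type₀) → p) Nat) → succ χ) 0)
  ~> succ (elimNat (λ (j : Nat) → Nat) 0 (λ (x : Nat) → λ (y : (λ (τ : Type₀) → τ) Nat) → succ y) 0)
  ~> 1
type:
  Nat


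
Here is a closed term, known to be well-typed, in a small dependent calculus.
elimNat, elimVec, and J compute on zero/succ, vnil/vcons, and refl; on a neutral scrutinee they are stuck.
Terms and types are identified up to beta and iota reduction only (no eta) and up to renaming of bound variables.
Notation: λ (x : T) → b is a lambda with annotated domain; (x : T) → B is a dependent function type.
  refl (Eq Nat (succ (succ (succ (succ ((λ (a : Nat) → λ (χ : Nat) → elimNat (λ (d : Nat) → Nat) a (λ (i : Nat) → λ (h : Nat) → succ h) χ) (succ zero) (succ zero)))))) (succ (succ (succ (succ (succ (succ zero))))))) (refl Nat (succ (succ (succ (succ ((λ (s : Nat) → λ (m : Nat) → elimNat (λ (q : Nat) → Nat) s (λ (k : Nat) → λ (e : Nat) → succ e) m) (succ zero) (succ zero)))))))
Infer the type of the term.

type:
  Eq (Eq Nat (succ (succ (succ (succ (succ (succ zero)))))) (succ (succ (succ (succ (succ (succ zero))))))) (refl Nat (succ (succ (succ (succ (succ (succ zero))))))) (refl Nat (succ (succ (succ (succ (succ (succ zero)))))))


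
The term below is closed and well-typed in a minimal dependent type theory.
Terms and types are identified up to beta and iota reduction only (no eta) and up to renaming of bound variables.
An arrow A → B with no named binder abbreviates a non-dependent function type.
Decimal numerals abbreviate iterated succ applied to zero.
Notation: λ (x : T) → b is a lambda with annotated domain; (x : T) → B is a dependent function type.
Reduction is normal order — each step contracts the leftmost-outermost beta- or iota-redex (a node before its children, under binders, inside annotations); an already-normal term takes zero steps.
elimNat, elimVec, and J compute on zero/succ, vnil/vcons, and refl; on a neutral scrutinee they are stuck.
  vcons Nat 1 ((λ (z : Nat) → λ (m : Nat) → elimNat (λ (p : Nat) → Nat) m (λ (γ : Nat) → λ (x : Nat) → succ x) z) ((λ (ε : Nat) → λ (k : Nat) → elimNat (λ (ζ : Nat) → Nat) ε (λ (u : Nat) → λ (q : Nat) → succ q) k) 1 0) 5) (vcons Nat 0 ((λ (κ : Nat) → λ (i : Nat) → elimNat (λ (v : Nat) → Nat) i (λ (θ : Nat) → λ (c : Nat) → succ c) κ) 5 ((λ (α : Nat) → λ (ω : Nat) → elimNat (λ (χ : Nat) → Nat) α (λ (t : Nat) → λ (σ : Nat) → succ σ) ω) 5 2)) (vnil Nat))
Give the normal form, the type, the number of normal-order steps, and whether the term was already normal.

reduced normal form:
  vcons Nat 1 6 (vcons Nat 0 12 (vnil Nat))
inferred type:
  Vec Nat 2
reduction steps (normal order): 36
term was already normal: no
first contracted redex: a beta-redex


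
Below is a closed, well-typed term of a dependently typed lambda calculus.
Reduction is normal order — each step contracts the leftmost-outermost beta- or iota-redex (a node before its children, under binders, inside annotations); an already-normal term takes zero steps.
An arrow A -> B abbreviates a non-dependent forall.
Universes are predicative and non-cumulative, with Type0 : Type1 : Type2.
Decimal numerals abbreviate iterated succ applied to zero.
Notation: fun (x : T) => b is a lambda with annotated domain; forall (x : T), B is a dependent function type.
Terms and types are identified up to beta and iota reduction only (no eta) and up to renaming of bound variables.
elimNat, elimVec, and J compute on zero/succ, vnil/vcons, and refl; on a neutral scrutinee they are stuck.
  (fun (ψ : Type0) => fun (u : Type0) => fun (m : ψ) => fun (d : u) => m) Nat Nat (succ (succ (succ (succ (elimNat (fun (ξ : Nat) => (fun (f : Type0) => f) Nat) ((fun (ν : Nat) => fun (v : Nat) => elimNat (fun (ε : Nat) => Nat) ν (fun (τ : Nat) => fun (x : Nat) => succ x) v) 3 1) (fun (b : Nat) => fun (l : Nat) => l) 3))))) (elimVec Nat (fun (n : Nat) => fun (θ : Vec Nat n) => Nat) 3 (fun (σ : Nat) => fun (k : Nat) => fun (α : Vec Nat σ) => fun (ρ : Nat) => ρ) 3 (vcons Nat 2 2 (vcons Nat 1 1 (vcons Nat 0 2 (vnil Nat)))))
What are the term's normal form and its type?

normal form:
  8
type:
  Nat
observation: contracting a beta-redex first, the term normalizes in 20 steps.


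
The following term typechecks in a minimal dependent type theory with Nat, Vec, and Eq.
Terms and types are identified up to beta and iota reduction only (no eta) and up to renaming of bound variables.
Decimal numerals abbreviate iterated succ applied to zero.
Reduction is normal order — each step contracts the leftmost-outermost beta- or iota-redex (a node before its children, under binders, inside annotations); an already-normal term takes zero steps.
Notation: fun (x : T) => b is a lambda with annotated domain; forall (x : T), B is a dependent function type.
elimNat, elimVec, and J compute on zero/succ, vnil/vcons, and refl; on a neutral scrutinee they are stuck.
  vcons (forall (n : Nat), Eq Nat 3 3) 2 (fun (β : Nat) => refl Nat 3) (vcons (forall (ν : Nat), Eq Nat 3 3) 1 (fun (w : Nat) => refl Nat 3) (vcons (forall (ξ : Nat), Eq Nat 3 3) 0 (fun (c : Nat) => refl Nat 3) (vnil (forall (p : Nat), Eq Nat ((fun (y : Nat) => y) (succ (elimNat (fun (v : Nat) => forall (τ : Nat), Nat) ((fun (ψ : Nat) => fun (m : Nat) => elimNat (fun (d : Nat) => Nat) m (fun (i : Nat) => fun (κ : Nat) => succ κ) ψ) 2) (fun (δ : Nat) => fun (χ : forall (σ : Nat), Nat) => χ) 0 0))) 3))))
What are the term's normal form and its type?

normal form:
  vcons (forall (n : Nat), Eq Nat 3 3) 2 (fun (β : Nat) => refl Nat 3) (vcons (forall (ν : Nat), Eq Nat 3 3) 1 (fun (w : Nat) => refl Nat 3) (vcons (forall (ξ : Nat), Eq Nat 3 3) 0 (fun (c : Nat) => refl Nat 3) (vnil (forall (p : Nat), Eq Nat 3 3))))
the term's type:
  Vec (forall (n : Nat), Eq Nat 3 3) 3
observation: 11 normal-order steps separate the term from its normal form.


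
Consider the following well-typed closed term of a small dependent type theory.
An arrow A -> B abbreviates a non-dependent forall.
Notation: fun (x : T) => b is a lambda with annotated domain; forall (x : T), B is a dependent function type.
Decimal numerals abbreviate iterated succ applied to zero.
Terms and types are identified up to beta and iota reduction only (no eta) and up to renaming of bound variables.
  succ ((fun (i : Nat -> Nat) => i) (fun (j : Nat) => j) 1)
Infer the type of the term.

inferred type:
  Nat


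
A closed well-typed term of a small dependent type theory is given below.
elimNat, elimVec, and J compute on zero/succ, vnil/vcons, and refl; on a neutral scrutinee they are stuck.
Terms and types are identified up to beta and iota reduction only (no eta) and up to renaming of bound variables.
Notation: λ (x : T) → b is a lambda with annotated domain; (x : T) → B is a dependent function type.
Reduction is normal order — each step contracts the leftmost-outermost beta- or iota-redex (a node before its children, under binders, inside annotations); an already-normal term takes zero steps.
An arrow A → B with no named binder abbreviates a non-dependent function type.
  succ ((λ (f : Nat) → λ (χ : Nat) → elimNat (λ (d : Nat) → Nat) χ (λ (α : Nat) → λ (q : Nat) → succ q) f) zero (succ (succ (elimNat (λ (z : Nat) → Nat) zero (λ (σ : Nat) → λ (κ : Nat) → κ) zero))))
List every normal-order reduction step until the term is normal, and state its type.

reduction (normal order):
  succ ((λ (f : Nat) → λ (χ : Nat) → elimNat (λ (d : Nat) → Nat) χ (λ (α : Nat) → λ (q : Nat) → succ q) f) zero (succ (succ (elimNat (λ (z : Nat) → Nat) zero (λ (σ : Nat) → λ (κ : Nat) → κ) zero))))
  ~> succ ((λ (f : Nat) → elimNat (λ (χ : Nat) → Nat) f (λ (d : Nat) → λ (α : Nat) → succ α) zero) (succ (succ (elimNat (λ (q : Nat) → Nat) zero (λ (z : Nat) → λ (σ : Nat) → σ) zero))))
  ~> succ (elimNat (λ (f : Nat) → Nat) (succ (succ (elimNat (λ (χ : Nat) → Nat) zero (λ (d : Nat) → λ (α : Nat) → α) zero))) (λ (q : Nat) → λ (z : Nat) → succ z) zero)
  ~> succ (succ (succ (elimNat (λ (f : Nat) → Nat) zero (λ (χ : Nat) → λ (d : Nat) → d) zero)))
  ~> succ (succ (succ zero))
type:
  Nat


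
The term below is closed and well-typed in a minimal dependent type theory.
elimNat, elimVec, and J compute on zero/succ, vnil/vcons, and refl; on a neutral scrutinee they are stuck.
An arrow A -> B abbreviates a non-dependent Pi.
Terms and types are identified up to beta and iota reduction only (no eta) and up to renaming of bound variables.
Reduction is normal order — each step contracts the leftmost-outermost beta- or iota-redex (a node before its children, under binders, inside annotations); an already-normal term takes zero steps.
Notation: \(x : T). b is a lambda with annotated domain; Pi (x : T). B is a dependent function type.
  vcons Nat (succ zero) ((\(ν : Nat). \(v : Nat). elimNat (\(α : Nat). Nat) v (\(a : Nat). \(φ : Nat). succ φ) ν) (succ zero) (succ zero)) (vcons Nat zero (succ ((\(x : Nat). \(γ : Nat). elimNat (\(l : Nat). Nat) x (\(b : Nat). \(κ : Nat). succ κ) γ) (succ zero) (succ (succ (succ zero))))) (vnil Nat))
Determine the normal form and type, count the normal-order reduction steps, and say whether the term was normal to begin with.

normal form:
  vcons Nat (succ zero) (succ (succ zero)) (vcons Nat zero (succ (succ (succ (succ (succ zero))))) (vnil Nat))
type:
  Vec Nat (succ (succ zero))
steps to reach normal form (normal order): 18
term was already normal: no
first redex: a beta-redex


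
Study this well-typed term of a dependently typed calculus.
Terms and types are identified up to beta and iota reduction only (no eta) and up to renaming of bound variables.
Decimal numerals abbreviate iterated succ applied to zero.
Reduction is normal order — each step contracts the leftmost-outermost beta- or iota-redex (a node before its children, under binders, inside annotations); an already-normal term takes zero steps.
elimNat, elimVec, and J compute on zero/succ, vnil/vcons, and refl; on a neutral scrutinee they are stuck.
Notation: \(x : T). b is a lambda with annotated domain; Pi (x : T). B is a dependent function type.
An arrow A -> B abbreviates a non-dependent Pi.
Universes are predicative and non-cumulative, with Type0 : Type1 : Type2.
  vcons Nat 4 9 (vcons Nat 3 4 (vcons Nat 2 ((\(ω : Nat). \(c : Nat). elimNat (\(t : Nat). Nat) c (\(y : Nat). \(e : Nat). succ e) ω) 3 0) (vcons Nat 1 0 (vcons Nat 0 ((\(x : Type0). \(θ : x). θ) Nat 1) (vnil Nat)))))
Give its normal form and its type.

normal form:
  vcons Nat 4 9 (vcons Nat 3 4 (vcons Nat 2 3 (vcons Nat 1 0 (vcons Nat 0 1 (vnil Nat)))))
the term's type:
  Vec Nat 5
observation: the term reaches its normal form after 14 normal-order steps.


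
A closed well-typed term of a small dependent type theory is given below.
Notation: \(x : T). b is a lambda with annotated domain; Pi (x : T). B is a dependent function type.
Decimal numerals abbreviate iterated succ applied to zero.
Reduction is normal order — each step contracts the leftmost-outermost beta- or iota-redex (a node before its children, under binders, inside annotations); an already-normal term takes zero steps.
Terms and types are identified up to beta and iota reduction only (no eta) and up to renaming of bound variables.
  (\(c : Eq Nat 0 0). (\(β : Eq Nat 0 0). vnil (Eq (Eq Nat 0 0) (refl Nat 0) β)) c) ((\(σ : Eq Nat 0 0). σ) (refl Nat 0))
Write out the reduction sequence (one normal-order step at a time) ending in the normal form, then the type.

normal-order reduction:
  (\(c : Eq Nat 0 0). (\(β : Eq Nat 0 0). vnil (Eq (Eq Nat 0 0) (refl Nat 0) β)) c) ((\(σ : Eq Nat 0 0). σ) (refl Nat 0))
  ~> (\(c : Eq Nat 0 0). vnil (Eq (Eq Nat 0 0) (refl Nat 0) c)) ((\(β : Eq Nat 0 0). β) (refl Nat 0))
  ~> vnil (Eq (Eq Nat 0 0) (refl Nat 0) ((\(c : Eq Nat 0 0). c) (refl Nat 0)))
  ~> vnil (Eq (Eq Nat 0 0) (refl Nat 0) (refl Nat 0))
inferred type:
  Vec (Eq (Eq Nat 0 0) (refl Nat 0) (refl Nat 0)) 0


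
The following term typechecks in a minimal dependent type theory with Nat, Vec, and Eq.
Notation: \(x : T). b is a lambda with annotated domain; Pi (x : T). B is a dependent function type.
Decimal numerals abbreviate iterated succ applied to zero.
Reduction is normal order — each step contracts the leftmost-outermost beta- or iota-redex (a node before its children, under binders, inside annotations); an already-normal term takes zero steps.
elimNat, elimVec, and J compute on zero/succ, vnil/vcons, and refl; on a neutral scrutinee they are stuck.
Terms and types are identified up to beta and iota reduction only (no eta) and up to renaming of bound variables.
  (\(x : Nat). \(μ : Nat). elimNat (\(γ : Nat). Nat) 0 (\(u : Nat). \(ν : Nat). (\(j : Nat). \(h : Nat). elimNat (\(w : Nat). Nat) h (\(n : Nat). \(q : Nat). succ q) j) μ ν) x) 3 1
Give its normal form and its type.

resulting normal form:
  3
inferred type:
  Nat
observation: normalization takes exactly 30 steps under the normal-order strategy.


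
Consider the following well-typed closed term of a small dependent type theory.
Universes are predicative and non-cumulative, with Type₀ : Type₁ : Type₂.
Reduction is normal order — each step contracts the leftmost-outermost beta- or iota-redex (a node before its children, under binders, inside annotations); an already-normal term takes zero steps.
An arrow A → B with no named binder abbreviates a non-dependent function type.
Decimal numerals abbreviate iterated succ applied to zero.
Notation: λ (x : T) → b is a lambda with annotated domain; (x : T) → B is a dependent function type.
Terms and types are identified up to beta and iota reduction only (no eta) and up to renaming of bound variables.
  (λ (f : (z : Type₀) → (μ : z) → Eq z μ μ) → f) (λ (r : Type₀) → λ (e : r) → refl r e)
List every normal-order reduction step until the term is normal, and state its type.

normal-order reduction:
  (λ (f : (z : Type₀) → (μ : z) → Eq z μ μ) → f) (λ (r : Type₀) → λ (e : r) → refl r e)
  ~> λ (f : Type₀) → λ (z : f) → refl f z
the term's type:
  (f : Type₀) → (z : f) → Eq f z z


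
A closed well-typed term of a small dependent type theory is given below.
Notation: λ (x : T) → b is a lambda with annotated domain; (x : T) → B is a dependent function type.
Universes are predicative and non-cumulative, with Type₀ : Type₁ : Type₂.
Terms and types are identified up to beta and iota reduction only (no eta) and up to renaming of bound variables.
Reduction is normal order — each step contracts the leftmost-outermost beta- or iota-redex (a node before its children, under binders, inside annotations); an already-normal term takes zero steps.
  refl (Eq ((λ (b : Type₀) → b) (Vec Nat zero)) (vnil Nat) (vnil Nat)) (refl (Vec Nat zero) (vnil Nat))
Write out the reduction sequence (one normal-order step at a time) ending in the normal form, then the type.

reduction (normal order):
  refl (Eq ((λ (b : Type₀) → b) (Vec Nat zero)) (vnil Nat) (vnil Nat)) (refl (Vec Nat zero) (vnil Nat))
  ~> refl (Eq (Vec Nat zero) (vnil Nat) (vnil Nat)) (refl (Vec Nat zero) (vnil Nat))
the term's type:
  Eq (Eq (Vec Nat zero) (vnil Nat) (vnil Nat)) (refl (Vec Nat zero) (vnil Nat)) (refl (Vec Nat zero) (vnil Nat))


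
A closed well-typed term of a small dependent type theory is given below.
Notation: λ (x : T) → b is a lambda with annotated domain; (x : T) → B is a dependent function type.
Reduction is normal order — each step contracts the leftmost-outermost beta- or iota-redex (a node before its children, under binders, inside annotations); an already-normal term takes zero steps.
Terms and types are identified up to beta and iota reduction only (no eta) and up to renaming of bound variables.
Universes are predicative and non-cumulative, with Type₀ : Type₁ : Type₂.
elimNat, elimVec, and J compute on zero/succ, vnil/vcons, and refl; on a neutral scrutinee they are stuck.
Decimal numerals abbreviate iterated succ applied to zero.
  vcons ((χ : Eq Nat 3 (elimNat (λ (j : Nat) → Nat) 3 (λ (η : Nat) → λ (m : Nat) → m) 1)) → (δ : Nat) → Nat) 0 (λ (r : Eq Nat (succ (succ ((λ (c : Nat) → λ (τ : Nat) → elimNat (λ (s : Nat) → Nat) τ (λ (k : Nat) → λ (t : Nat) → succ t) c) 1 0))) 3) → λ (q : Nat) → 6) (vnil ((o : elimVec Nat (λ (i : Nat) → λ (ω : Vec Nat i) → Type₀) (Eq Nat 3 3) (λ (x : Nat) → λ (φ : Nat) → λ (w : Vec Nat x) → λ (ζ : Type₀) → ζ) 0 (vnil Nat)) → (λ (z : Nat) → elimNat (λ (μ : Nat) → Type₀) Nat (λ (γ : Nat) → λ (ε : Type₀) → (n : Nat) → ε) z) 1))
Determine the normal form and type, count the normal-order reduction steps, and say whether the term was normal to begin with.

resulting normal form:
  vcons ((χ : Eq Nat 3 3) → (j : Nat) → Nat) 0 (λ (η : Eq Nat 3 3) → λ (m : Nat) → 6) (vnil ((δ : Eq Nat 3 3) → (r : Nat) → Nat))
inferred type:
  Vec ((χ : Eq Nat 3 3) → (j : Nat) → Nat) 1
normal-order step count: 16
term was already normal: no
first contracted redex: an elimNat iota-redex


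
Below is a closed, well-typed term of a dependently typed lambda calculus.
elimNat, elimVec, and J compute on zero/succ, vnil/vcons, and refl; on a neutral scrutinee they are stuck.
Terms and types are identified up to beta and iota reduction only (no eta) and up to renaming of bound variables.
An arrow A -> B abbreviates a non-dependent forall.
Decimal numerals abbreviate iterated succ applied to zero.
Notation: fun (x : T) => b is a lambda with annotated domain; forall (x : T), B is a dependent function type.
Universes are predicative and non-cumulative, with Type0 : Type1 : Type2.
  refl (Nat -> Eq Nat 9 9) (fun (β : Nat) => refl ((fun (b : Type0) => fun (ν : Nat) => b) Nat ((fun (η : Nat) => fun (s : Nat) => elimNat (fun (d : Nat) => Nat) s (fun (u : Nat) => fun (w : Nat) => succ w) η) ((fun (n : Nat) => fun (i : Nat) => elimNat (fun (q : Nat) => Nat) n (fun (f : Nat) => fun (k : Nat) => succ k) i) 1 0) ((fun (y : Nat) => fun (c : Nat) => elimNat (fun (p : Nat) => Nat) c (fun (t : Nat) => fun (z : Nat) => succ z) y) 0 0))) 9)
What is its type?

inferred type:
  Eq (Nat -> Eq Nat 9 9) (fun (β : Nat) => refl Nat 9) (fun (b : Nat) => refl Nat 9)


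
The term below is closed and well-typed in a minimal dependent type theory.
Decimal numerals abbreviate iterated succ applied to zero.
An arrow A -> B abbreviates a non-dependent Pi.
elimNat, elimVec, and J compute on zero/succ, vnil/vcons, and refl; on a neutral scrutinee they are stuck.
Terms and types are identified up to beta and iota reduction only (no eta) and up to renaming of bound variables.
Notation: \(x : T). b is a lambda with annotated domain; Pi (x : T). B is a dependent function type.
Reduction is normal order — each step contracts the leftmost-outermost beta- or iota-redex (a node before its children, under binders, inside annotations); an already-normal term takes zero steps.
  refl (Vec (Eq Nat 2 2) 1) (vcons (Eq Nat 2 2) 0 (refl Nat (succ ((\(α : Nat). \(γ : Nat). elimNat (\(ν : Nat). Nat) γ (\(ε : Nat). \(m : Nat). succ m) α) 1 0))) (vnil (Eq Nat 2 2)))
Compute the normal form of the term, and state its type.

reduced normal form:
  refl (Vec (Eq Nat 2 2) 1) (vcons (Eq Nat 2 2) 0 (refl Nat 2) (vnil (Eq Nat 2 2)))
inferred type:
  Eq (Vec (Eq Nat 2 2) 1) (vcons (Eq Nat 2 2) 0 (refl Nat 2) (vnil (Eq Nat 2 2))) (vcons (Eq Nat 2 2) 0 (refl Nat 2) (vnil (Eq Nat 2 2)))


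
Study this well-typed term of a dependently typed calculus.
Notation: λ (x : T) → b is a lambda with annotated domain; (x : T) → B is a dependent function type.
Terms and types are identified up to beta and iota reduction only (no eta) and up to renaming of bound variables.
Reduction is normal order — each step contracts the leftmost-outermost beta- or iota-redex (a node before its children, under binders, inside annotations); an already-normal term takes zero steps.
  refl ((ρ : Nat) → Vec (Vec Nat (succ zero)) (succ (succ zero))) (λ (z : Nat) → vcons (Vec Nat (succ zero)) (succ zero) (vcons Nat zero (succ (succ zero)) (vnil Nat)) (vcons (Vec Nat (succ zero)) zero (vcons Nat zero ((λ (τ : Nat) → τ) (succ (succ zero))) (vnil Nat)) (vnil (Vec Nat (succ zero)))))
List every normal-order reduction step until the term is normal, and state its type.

reduction (normal order):
  refl ((ρ : Nat) → Vec (Vec Nat (succ zero)) (succ (succ zero))) (λ (z : Nat) → vcons (Vec Nat (succ zero)) (succ zero) (vcons Nat zero (succ (succ zero)) (vnil Nat)) (vcons (Vec Nat (succ zero)) zero (vcons Nat zero ((λ (τ : Nat) → τ) (succ (succ zero))) (vnil Nat)) (vnil (Vec Nat (succ zero)))))
  ~> refl ((ρ : Nat) → Vec (Vec Nat (succ zero)) (succ (succ zero))) (λ (z : Nat) → vcons (Vec Nat (succ zero)) (succ zero) (vcons Nat zero (succ (succ zero)) (vnil Nat)) (vcons (Vec Nat (succ zero)) zero (vcons Nat zero (succ (succ zero)) (vnil Nat)) (vnil (Vec Nat (succ zero)))))
inferred type:
  Eq ((ρ : Nat) → Vec (Vec Nat (succ zero)) (succ (succ zero))) (λ (z : Nat) → vcons (Vec Nat (succ zero)) (succ zero) (vcons Nat zero (succ (succ zero)) (vnil Nat)) (vcons (Vec Nat (succ zero)) zero (vcons Nat zero (succ (succ zero)) (vnil Nat)) (vnil (Vec Nat (succ zero))))) (λ (τ : Nat) → vcons (Vec Nat (succ zero)) (succ zero) (vcons Nat zero (succ (succ zero)) (vnil Nat)) (vcons (Vec Nat (succ zero)) zero (vcons Nat zero (succ (succ zero)) (vnil Nat)) (vnil (Vec Nat (succ zero)))))


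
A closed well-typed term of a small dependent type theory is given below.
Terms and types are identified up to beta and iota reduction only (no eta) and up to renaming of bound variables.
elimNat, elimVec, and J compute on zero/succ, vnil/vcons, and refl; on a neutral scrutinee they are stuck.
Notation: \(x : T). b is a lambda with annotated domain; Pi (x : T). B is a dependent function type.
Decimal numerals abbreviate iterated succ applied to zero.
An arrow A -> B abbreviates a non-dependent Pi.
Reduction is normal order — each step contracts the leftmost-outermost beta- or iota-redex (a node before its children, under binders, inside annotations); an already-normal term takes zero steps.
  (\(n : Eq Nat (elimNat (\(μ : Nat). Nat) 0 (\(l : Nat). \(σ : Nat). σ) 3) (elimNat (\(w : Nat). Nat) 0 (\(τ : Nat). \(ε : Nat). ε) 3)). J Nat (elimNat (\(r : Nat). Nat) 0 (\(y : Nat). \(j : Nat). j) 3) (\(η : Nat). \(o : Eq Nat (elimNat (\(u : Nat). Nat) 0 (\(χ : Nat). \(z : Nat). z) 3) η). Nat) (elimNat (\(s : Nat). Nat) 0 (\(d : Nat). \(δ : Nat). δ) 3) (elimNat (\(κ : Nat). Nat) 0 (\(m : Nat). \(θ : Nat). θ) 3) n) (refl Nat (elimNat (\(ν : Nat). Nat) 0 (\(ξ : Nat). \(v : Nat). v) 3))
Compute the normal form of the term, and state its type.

normal form:
  0
type:
  Nat


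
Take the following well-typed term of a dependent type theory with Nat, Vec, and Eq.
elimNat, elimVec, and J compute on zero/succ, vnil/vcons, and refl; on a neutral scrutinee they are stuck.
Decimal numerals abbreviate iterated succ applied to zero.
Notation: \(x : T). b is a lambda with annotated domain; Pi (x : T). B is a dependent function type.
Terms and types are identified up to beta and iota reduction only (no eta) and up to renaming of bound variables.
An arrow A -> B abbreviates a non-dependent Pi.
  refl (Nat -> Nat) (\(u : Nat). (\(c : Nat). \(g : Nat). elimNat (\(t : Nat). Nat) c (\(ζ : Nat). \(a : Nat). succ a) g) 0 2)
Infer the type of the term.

inferred type:
  Eq (Nat -> Nat) (\(u : Nat). 2) (\(c : Nat). 2)


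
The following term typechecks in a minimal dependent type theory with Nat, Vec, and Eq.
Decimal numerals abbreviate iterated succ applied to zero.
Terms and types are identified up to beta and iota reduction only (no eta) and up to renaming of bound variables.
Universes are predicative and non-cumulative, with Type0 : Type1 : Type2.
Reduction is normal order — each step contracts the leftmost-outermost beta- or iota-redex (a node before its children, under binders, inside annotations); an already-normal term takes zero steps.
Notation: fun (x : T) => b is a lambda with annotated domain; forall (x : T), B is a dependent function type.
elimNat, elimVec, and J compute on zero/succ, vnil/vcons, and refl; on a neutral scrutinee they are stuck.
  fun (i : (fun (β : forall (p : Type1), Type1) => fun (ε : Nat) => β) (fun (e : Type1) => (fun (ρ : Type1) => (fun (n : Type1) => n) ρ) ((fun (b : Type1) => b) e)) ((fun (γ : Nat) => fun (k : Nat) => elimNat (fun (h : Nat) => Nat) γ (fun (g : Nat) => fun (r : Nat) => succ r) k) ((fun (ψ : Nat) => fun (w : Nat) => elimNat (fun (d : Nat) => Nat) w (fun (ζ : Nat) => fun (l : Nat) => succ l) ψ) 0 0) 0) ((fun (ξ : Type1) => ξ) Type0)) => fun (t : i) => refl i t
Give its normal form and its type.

reduced normal form:
  fun (i : Type0) => fun (β : i) => refl i β
type:
  forall (i : Type0), forall (β : i), Eq i β β
observation: 7 normal-order steps separate the term from its normal form.


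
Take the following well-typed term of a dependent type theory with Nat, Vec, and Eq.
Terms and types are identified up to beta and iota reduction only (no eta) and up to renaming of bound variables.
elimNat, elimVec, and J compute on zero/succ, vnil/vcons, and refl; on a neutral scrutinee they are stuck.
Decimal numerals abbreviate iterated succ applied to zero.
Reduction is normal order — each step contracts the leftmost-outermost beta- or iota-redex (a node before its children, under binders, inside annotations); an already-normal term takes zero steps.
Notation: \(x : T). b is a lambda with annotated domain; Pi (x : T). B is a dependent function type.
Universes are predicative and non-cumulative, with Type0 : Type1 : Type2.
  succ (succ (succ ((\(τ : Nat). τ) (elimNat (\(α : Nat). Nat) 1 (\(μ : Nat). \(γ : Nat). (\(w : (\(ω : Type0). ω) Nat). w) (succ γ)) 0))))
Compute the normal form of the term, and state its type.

reduced normal form:
  4
inferred type:
  Nat


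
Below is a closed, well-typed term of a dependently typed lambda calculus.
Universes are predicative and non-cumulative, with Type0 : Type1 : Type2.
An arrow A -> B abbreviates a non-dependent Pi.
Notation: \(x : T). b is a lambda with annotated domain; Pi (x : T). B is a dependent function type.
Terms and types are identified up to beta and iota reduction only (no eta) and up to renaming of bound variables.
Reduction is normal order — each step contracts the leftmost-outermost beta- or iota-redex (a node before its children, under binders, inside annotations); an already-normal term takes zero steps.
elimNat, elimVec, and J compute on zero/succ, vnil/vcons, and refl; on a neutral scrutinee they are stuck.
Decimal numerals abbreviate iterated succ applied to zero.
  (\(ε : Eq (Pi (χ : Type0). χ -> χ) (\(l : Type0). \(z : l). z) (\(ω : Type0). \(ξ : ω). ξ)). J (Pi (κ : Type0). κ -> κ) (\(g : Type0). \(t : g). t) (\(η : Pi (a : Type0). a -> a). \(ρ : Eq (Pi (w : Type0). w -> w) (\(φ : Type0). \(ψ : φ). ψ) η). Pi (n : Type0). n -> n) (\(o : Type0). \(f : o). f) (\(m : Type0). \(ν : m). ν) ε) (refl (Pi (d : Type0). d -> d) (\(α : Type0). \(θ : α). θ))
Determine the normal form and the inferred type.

resulting normal form:
  \(ε : Type0). \(χ : ε). χ
the term's type:
  Pi (ε : Type0). ε -> ε


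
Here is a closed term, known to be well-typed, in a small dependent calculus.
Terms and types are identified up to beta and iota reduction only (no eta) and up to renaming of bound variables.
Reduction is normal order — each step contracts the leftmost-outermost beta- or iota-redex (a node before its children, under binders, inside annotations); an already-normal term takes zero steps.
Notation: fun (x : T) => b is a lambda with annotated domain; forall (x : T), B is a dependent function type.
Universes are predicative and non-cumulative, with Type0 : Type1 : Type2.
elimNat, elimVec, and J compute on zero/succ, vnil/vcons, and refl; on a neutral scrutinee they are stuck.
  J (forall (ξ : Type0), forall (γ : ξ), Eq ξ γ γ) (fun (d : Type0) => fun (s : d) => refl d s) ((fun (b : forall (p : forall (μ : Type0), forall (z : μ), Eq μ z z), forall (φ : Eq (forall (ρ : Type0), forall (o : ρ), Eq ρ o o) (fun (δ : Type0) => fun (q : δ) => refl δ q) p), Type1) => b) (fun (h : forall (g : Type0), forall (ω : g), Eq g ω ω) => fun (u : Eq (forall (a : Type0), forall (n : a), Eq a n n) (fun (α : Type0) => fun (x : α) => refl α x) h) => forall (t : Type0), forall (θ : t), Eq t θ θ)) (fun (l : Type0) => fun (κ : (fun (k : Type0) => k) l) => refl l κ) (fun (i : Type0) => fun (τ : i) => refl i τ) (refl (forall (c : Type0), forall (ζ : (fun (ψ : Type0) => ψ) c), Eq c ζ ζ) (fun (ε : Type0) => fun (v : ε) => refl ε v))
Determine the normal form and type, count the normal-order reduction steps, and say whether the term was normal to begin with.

resulting normal form:
  fun (ξ : Type0) => fun (γ : ξ) => refl ξ γ
inferred type:
  forall (ξ : Type0), forall (γ : ξ), Eq ξ γ γ
normal-order step count: 2
started in normal form: no
first contracted redex: a J iota-redex
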